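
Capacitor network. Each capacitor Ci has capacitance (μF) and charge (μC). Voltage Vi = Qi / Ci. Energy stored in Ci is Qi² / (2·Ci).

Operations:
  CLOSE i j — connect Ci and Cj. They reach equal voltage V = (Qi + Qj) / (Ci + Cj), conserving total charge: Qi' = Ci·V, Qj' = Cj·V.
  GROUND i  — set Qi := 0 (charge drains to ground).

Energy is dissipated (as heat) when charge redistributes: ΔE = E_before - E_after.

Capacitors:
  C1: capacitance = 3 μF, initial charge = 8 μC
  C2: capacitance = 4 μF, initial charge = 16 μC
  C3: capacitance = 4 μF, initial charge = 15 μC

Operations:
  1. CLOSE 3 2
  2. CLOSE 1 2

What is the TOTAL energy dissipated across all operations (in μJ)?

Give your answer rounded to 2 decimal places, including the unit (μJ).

Answer: 1.31 μJ

Derivation:
Initial: C1(3μF, Q=8μC, V=2.67V), C2(4μF, Q=16μC, V=4.00V), C3(4μF, Q=15μC, V=3.75V)
Op 1: CLOSE 3-2: Q_total=31.00, C_total=8.00, V=3.88; Q3=15.50, Q2=15.50; dissipated=0.062
Op 2: CLOSE 1-2: Q_total=23.50, C_total=7.00, V=3.36; Q1=10.07, Q2=13.43; dissipated=1.251
Total dissipated: 1.314 μJ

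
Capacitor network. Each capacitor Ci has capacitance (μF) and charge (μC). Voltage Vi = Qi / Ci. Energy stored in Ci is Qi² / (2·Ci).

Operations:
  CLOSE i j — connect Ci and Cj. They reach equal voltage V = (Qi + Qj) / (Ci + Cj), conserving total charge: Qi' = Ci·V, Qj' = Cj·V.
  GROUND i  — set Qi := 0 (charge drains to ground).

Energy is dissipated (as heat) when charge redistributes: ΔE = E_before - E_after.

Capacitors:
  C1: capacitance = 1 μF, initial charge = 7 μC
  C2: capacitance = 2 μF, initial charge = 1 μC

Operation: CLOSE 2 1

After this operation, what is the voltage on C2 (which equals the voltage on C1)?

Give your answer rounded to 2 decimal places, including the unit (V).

Answer: 2.67 V

Derivation:
Initial: C1(1μF, Q=7μC, V=7.00V), C2(2μF, Q=1μC, V=0.50V)
Op 1: CLOSE 2-1: Q_total=8.00, C_total=3.00, V=2.67; Q2=5.33, Q1=2.67; dissipated=14.083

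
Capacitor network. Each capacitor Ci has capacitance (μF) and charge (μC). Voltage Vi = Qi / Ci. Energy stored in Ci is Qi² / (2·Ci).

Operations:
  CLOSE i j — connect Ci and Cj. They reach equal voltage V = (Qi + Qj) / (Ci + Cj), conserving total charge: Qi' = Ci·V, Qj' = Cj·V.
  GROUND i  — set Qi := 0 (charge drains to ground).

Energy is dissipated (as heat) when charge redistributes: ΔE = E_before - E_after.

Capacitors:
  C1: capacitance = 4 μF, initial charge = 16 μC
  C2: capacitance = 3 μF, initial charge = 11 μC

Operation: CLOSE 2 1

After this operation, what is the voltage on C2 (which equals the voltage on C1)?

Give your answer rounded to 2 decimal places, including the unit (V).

Answer: 3.86 V

Derivation:
Initial: C1(4μF, Q=16μC, V=4.00V), C2(3μF, Q=11μC, V=3.67V)
Op 1: CLOSE 2-1: Q_total=27.00, C_total=7.00, V=3.86; Q2=11.57, Q1=15.43; dissipated=0.095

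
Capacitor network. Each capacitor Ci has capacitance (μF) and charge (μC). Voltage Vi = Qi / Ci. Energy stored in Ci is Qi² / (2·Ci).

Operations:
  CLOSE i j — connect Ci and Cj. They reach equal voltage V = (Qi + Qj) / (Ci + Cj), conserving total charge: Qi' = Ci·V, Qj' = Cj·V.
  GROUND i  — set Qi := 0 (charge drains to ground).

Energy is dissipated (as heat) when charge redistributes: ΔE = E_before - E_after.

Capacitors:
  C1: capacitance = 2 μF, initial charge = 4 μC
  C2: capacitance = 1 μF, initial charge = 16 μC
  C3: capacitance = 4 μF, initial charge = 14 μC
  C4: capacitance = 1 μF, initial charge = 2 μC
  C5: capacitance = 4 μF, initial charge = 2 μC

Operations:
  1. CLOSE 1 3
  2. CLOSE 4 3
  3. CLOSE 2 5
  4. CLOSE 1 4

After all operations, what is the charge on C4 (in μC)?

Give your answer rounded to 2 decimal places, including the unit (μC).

Answer: 2.93 μC

Derivation:
Initial: C1(2μF, Q=4μC, V=2.00V), C2(1μF, Q=16μC, V=16.00V), C3(4μF, Q=14μC, V=3.50V), C4(1μF, Q=2μC, V=2.00V), C5(4μF, Q=2μC, V=0.50V)
Op 1: CLOSE 1-3: Q_total=18.00, C_total=6.00, V=3.00; Q1=6.00, Q3=12.00; dissipated=1.500
Op 2: CLOSE 4-3: Q_total=14.00, C_total=5.00, V=2.80; Q4=2.80, Q3=11.20; dissipated=0.400
Op 3: CLOSE 2-5: Q_total=18.00, C_total=5.00, V=3.60; Q2=3.60, Q5=14.40; dissipated=96.100
Op 4: CLOSE 1-4: Q_total=8.80, C_total=3.00, V=2.93; Q1=5.87, Q4=2.93; dissipated=0.013
Final charges: Q1=5.87, Q2=3.60, Q3=11.20, Q4=2.93, Q5=14.40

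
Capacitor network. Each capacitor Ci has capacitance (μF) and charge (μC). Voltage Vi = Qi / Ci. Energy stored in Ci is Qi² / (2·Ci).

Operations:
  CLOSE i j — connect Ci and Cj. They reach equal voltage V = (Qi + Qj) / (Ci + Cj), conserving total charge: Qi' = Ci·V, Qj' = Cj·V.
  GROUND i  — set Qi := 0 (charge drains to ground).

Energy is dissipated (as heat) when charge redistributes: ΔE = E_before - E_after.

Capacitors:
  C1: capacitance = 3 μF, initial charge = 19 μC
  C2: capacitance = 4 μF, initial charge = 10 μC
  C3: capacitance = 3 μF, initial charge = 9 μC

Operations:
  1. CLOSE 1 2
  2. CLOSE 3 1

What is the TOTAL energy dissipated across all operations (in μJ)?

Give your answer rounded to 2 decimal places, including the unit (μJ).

Initial: C1(3μF, Q=19μC, V=6.33V), C2(4μF, Q=10μC, V=2.50V), C3(3μF, Q=9μC, V=3.00V)
Op 1: CLOSE 1-2: Q_total=29.00, C_total=7.00, V=4.14; Q1=12.43, Q2=16.57; dissipated=12.595
Op 2: CLOSE 3-1: Q_total=21.43, C_total=6.00, V=3.57; Q3=10.71, Q1=10.71; dissipated=0.980
Total dissipated: 13.575 μJ

Answer: 13.57 μJ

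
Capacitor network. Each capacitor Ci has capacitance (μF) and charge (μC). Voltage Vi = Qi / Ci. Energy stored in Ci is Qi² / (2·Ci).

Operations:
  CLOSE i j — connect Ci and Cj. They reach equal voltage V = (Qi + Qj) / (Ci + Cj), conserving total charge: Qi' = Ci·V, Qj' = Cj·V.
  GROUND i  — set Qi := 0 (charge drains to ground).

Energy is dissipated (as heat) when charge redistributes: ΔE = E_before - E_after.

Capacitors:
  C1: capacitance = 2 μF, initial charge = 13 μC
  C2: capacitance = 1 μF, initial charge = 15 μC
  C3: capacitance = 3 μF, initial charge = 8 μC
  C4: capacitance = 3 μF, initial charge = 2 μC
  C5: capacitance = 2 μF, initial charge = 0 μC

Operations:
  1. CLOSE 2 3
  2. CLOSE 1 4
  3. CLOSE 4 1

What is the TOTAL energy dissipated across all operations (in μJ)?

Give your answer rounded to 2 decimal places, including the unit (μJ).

Initial: C1(2μF, Q=13μC, V=6.50V), C2(1μF, Q=15μC, V=15.00V), C3(3μF, Q=8μC, V=2.67V), C4(3μF, Q=2μC, V=0.67V), C5(2μF, Q=0μC, V=0.00V)
Op 1: CLOSE 2-3: Q_total=23.00, C_total=4.00, V=5.75; Q2=5.75, Q3=17.25; dissipated=57.042
Op 2: CLOSE 1-4: Q_total=15.00, C_total=5.00, V=3.00; Q1=6.00, Q4=9.00; dissipated=20.417
Op 3: CLOSE 4-1: Q_total=15.00, C_total=5.00, V=3.00; Q4=9.00, Q1=6.00; dissipated=0.000
Total dissipated: 77.458 μJ

Answer: 77.46 μJ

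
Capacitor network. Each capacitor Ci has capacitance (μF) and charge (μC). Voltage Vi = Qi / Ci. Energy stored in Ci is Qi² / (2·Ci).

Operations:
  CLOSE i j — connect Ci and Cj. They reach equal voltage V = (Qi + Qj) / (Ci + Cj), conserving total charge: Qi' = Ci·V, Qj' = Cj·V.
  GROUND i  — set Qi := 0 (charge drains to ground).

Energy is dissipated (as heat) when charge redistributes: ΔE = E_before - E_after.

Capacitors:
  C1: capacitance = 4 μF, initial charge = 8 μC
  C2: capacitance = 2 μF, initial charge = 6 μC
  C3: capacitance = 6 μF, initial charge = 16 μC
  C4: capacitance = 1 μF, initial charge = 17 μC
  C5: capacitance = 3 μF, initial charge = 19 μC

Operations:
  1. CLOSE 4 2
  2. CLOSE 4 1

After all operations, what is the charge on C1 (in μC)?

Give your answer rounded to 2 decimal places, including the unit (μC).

Answer: 12.53 μC

Derivation:
Initial: C1(4μF, Q=8μC, V=2.00V), C2(2μF, Q=6μC, V=3.00V), C3(6μF, Q=16μC, V=2.67V), C4(1μF, Q=17μC, V=17.00V), C5(3μF, Q=19μC, V=6.33V)
Op 1: CLOSE 4-2: Q_total=23.00, C_total=3.00, V=7.67; Q4=7.67, Q2=15.33; dissipated=65.333
Op 2: CLOSE 4-1: Q_total=15.67, C_total=5.00, V=3.13; Q4=3.13, Q1=12.53; dissipated=12.844
Final charges: Q1=12.53, Q2=15.33, Q3=16.00, Q4=3.13, Q5=19.00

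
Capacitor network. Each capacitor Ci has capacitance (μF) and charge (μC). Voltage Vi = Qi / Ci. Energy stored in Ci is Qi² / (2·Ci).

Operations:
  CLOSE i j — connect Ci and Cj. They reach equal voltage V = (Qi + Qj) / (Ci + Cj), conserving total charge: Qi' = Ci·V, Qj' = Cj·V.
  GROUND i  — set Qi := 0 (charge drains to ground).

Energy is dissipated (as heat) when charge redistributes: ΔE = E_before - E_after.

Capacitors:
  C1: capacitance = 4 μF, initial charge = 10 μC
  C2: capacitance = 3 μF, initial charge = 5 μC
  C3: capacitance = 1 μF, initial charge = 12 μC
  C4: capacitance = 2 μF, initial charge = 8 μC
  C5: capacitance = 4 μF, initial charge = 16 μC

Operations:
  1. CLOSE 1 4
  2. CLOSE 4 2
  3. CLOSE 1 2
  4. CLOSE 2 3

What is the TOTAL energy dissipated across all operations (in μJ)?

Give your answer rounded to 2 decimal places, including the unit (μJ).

Answer: 35.85 μJ

Derivation:
Initial: C1(4μF, Q=10μC, V=2.50V), C2(3μF, Q=5μC, V=1.67V), C3(1μF, Q=12μC, V=12.00V), C4(2μF, Q=8μC, V=4.00V), C5(4μF, Q=16μC, V=4.00V)
Op 1: CLOSE 1-4: Q_total=18.00, C_total=6.00, V=3.00; Q1=12.00, Q4=6.00; dissipated=1.500
Op 2: CLOSE 4-2: Q_total=11.00, C_total=5.00, V=2.20; Q4=4.40, Q2=6.60; dissipated=1.067
Op 3: CLOSE 1-2: Q_total=18.60, C_total=7.00, V=2.66; Q1=10.63, Q2=7.97; dissipated=0.549
Op 4: CLOSE 2-3: Q_total=19.97, C_total=4.00, V=4.99; Q2=14.98, Q3=4.99; dissipated=32.733
Total dissipated: 35.849 μJ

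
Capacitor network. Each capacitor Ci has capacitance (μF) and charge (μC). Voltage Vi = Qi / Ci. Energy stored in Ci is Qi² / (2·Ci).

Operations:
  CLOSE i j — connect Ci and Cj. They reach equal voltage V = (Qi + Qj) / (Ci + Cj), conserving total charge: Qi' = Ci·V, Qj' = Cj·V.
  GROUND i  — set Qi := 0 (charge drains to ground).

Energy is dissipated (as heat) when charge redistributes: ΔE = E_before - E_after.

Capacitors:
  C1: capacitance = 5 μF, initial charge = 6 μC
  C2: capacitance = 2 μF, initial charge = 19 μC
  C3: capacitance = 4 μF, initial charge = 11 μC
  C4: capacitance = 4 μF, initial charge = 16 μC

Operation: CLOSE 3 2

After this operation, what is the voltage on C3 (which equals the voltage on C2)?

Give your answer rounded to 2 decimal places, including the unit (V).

Initial: C1(5μF, Q=6μC, V=1.20V), C2(2μF, Q=19μC, V=9.50V), C3(4μF, Q=11μC, V=2.75V), C4(4μF, Q=16μC, V=4.00V)
Op 1: CLOSE 3-2: Q_total=30.00, C_total=6.00, V=5.00; Q3=20.00, Q2=10.00; dissipated=30.375

Answer: 5.00 V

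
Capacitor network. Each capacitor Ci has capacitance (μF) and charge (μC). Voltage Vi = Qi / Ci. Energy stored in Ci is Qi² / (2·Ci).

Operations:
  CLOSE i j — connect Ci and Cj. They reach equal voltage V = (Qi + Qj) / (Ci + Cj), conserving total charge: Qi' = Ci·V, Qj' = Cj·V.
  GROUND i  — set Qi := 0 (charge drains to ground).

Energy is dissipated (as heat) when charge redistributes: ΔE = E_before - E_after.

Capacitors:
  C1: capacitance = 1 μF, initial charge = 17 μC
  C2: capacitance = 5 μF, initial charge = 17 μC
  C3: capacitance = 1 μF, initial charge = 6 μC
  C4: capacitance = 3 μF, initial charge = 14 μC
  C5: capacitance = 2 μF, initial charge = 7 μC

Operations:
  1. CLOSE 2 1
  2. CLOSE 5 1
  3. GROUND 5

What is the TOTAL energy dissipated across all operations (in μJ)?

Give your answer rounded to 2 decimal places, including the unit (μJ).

Answer: 96.46 μJ

Derivation:
Initial: C1(1μF, Q=17μC, V=17.00V), C2(5μF, Q=17μC, V=3.40V), C3(1μF, Q=6μC, V=6.00V), C4(3μF, Q=14μC, V=4.67V), C5(2μF, Q=7μC, V=3.50V)
Op 1: CLOSE 2-1: Q_total=34.00, C_total=6.00, V=5.67; Q2=28.33, Q1=5.67; dissipated=77.067
Op 2: CLOSE 5-1: Q_total=12.67, C_total=3.00, V=4.22; Q5=8.44, Q1=4.22; dissipated=1.565
Op 3: GROUND 5: Q5=0; energy lost=17.827
Total dissipated: 96.459 μJ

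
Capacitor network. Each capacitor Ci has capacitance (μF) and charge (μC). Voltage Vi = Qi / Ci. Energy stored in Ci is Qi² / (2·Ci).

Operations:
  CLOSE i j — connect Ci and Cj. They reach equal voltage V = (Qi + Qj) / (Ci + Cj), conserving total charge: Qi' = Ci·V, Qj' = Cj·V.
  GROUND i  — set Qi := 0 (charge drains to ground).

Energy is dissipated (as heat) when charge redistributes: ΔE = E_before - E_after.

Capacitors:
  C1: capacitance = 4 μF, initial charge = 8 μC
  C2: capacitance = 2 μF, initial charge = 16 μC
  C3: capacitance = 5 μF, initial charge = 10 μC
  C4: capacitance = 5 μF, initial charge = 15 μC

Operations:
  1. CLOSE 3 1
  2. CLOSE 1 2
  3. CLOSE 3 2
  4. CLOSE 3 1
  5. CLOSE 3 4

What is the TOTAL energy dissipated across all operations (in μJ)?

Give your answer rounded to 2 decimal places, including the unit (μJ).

Initial: C1(4μF, Q=8μC, V=2.00V), C2(2μF, Q=16μC, V=8.00V), C3(5μF, Q=10μC, V=2.00V), C4(5μF, Q=15μC, V=3.00V)
Op 1: CLOSE 3-1: Q_total=18.00, C_total=9.00, V=2.00; Q3=10.00, Q1=8.00; dissipated=0.000
Op 2: CLOSE 1-2: Q_total=24.00, C_total=6.00, V=4.00; Q1=16.00, Q2=8.00; dissipated=24.000
Op 3: CLOSE 3-2: Q_total=18.00, C_total=7.00, V=2.57; Q3=12.86, Q2=5.14; dissipated=2.857
Op 4: CLOSE 3-1: Q_total=28.86, C_total=9.00, V=3.21; Q3=16.03, Q1=12.83; dissipated=2.268
Op 5: CLOSE 3-4: Q_total=31.03, C_total=10.00, V=3.10; Q3=15.52, Q4=15.52; dissipated=0.053
Total dissipated: 29.178 μJ

Answer: 29.18 μJ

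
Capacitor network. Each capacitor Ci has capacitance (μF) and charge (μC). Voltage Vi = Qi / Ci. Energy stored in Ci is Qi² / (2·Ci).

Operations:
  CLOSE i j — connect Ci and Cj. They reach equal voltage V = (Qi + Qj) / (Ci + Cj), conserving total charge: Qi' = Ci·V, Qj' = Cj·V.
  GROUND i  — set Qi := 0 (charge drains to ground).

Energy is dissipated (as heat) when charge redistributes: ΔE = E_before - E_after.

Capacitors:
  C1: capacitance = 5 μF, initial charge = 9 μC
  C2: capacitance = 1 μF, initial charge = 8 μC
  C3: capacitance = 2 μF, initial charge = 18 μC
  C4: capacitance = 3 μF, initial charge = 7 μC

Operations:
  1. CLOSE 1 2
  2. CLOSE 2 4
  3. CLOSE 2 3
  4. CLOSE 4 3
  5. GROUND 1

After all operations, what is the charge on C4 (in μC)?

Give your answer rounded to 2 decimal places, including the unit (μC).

Answer: 12.61 μC

Derivation:
Initial: C1(5μF, Q=9μC, V=1.80V), C2(1μF, Q=8μC, V=8.00V), C3(2μF, Q=18μC, V=9.00V), C4(3μF, Q=7μC, V=2.33V)
Op 1: CLOSE 1-2: Q_total=17.00, C_total=6.00, V=2.83; Q1=14.17, Q2=2.83; dissipated=16.017
Op 2: CLOSE 2-4: Q_total=9.83, C_total=4.00, V=2.46; Q2=2.46, Q4=7.38; dissipated=0.094
Op 3: CLOSE 2-3: Q_total=20.46, C_total=3.00, V=6.82; Q2=6.82, Q3=13.64; dissipated=14.264
Op 4: CLOSE 4-3: Q_total=21.01, C_total=5.00, V=4.20; Q4=12.61, Q3=8.41; dissipated=11.412
Op 5: GROUND 1: Q1=0; energy lost=20.069
Final charges: Q1=0.00, Q2=6.82, Q3=8.41, Q4=12.61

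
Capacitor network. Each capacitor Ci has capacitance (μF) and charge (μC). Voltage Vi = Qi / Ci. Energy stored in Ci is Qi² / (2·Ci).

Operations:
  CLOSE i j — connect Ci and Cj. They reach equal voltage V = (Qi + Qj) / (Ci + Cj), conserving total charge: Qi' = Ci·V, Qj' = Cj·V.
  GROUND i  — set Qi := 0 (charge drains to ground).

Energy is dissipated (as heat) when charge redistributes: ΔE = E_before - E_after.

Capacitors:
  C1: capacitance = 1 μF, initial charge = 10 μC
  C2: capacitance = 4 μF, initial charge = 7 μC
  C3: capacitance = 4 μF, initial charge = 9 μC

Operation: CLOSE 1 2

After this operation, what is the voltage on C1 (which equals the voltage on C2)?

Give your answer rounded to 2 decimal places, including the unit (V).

Answer: 3.40 V

Derivation:
Initial: C1(1μF, Q=10μC, V=10.00V), C2(4μF, Q=7μC, V=1.75V), C3(4μF, Q=9μC, V=2.25V)
Op 1: CLOSE 1-2: Q_total=17.00, C_total=5.00, V=3.40; Q1=3.40, Q2=13.60; dissipated=27.225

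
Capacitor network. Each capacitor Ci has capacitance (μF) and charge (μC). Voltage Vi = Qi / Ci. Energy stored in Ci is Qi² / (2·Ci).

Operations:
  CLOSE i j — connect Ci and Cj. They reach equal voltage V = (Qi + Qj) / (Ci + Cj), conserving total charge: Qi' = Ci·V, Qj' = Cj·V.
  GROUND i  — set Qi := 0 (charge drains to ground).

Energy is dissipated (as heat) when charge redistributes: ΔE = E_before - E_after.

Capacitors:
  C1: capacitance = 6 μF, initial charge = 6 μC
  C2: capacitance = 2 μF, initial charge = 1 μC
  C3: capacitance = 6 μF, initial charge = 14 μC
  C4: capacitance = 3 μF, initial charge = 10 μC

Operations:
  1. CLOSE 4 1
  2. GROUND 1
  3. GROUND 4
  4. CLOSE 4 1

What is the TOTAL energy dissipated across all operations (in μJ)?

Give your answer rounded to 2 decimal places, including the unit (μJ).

Answer: 19.67 μJ

Derivation:
Initial: C1(6μF, Q=6μC, V=1.00V), C2(2μF, Q=1μC, V=0.50V), C3(6μF, Q=14μC, V=2.33V), C4(3μF, Q=10μC, V=3.33V)
Op 1: CLOSE 4-1: Q_total=16.00, C_total=9.00, V=1.78; Q4=5.33, Q1=10.67; dissipated=5.444
Op 2: GROUND 1: Q1=0; energy lost=9.481
Op 3: GROUND 4: Q4=0; energy lost=4.741
Op 4: CLOSE 4-1: Q_total=0.00, C_total=9.00, V=0.00; Q4=0.00, Q1=0.00; dissipated=0.000
Total dissipated: 19.667 μJ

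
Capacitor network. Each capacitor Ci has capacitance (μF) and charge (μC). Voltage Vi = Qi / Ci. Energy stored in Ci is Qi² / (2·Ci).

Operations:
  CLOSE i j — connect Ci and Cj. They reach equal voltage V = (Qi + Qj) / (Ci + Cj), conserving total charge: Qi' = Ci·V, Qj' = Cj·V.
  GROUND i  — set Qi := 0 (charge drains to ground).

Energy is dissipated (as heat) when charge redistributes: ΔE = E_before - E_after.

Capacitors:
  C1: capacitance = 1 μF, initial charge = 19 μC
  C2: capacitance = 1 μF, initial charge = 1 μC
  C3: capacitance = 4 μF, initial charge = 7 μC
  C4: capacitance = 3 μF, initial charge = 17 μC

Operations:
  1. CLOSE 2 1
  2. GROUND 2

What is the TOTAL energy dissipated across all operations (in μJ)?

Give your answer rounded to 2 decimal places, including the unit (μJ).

Answer: 131.00 μJ

Derivation:
Initial: C1(1μF, Q=19μC, V=19.00V), C2(1μF, Q=1μC, V=1.00V), C3(4μF, Q=7μC, V=1.75V), C4(3μF, Q=17μC, V=5.67V)
Op 1: CLOSE 2-1: Q_total=20.00, C_total=2.00, V=10.00; Q2=10.00, Q1=10.00; dissipated=81.000
Op 2: GROUND 2: Q2=0; energy lost=50.000
Total dissipated: 131.000 μJ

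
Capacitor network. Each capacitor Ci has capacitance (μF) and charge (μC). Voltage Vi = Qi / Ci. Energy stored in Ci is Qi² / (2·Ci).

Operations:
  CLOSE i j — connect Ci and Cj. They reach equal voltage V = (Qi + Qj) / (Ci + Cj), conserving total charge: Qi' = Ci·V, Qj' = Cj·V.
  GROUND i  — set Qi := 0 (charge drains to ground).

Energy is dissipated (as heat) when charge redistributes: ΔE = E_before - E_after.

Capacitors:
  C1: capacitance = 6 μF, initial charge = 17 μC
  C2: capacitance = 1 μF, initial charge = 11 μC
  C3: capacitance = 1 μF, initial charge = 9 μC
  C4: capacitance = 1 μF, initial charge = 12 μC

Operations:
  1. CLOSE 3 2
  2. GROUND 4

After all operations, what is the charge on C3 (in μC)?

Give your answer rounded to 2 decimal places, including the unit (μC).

Initial: C1(6μF, Q=17μC, V=2.83V), C2(1μF, Q=11μC, V=11.00V), C3(1μF, Q=9μC, V=9.00V), C4(1μF, Q=12μC, V=12.00V)
Op 1: CLOSE 3-2: Q_total=20.00, C_total=2.00, V=10.00; Q3=10.00, Q2=10.00; dissipated=1.000
Op 2: GROUND 4: Q4=0; energy lost=72.000
Final charges: Q1=17.00, Q2=10.00, Q3=10.00, Q4=0.00

Answer: 10.00 μC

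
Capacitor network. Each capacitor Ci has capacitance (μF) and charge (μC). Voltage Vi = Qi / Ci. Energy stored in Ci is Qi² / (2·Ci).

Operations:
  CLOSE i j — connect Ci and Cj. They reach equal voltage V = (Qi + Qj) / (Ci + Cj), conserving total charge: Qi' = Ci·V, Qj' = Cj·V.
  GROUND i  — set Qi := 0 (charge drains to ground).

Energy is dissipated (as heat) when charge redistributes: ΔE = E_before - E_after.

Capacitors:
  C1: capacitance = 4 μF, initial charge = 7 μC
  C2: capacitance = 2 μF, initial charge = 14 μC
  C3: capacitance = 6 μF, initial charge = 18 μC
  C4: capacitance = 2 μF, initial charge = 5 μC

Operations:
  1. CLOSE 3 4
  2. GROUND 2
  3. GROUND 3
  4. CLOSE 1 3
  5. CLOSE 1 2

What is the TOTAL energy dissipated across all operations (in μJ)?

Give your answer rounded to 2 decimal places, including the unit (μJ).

Initial: C1(4μF, Q=7μC, V=1.75V), C2(2μF, Q=14μC, V=7.00V), C3(6μF, Q=18μC, V=3.00V), C4(2μF, Q=5μC, V=2.50V)
Op 1: CLOSE 3-4: Q_total=23.00, C_total=8.00, V=2.88; Q3=17.25, Q4=5.75; dissipated=0.188
Op 2: GROUND 2: Q2=0; energy lost=49.000
Op 3: GROUND 3: Q3=0; energy lost=24.797
Op 4: CLOSE 1-3: Q_total=7.00, C_total=10.00, V=0.70; Q1=2.80, Q3=4.20; dissipated=3.675
Op 5: CLOSE 1-2: Q_total=2.80, C_total=6.00, V=0.47; Q1=1.87, Q2=0.93; dissipated=0.327
Total dissipated: 77.986 μJ

Answer: 77.99 μJ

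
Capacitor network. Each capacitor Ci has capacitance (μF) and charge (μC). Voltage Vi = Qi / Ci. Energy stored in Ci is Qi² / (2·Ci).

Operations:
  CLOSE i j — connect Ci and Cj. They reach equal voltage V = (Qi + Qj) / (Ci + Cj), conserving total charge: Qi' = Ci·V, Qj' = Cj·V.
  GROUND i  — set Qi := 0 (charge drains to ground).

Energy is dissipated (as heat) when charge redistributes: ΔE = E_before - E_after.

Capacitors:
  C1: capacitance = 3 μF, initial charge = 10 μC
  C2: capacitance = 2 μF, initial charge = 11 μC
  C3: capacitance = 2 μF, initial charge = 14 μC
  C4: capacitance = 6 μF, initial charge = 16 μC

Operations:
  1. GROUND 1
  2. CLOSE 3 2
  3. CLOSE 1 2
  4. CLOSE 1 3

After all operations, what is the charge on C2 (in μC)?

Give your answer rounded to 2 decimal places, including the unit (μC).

Initial: C1(3μF, Q=10μC, V=3.33V), C2(2μF, Q=11μC, V=5.50V), C3(2μF, Q=14μC, V=7.00V), C4(6μF, Q=16μC, V=2.67V)
Op 1: GROUND 1: Q1=0; energy lost=16.667
Op 2: CLOSE 3-2: Q_total=25.00, C_total=4.00, V=6.25; Q3=12.50, Q2=12.50; dissipated=1.125
Op 3: CLOSE 1-2: Q_total=12.50, C_total=5.00, V=2.50; Q1=7.50, Q2=5.00; dissipated=23.438
Op 4: CLOSE 1-3: Q_total=20.00, C_total=5.00, V=4.00; Q1=12.00, Q3=8.00; dissipated=8.438
Final charges: Q1=12.00, Q2=5.00, Q3=8.00, Q4=16.00

Answer: 5.00 μC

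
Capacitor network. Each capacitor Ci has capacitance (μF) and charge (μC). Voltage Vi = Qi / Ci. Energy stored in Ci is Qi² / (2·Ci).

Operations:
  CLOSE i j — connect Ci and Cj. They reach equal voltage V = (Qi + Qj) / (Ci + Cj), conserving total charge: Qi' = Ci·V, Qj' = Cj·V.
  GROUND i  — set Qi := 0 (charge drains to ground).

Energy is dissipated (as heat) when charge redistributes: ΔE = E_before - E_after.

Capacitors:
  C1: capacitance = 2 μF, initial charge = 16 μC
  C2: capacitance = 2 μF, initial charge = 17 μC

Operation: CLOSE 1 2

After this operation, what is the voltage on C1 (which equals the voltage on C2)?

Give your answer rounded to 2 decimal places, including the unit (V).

Answer: 8.25 V

Derivation:
Initial: C1(2μF, Q=16μC, V=8.00V), C2(2μF, Q=17μC, V=8.50V)
Op 1: CLOSE 1-2: Q_total=33.00, C_total=4.00, V=8.25; Q1=16.50, Q2=16.50; dissipated=0.125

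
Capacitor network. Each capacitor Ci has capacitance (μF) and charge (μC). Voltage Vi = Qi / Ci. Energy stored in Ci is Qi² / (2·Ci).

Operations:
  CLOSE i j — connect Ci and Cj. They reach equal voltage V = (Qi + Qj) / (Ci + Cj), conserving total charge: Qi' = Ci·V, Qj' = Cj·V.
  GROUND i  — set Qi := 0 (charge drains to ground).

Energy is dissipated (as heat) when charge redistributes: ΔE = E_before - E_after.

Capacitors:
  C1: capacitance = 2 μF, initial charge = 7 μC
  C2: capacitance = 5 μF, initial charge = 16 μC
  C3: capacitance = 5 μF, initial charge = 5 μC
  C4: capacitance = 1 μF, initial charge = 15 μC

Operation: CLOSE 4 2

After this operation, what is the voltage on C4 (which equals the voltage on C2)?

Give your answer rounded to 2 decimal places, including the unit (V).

Initial: C1(2μF, Q=7μC, V=3.50V), C2(5μF, Q=16μC, V=3.20V), C3(5μF, Q=5μC, V=1.00V), C4(1μF, Q=15μC, V=15.00V)
Op 1: CLOSE 4-2: Q_total=31.00, C_total=6.00, V=5.17; Q4=5.17, Q2=25.83; dissipated=58.017

Answer: 5.17 V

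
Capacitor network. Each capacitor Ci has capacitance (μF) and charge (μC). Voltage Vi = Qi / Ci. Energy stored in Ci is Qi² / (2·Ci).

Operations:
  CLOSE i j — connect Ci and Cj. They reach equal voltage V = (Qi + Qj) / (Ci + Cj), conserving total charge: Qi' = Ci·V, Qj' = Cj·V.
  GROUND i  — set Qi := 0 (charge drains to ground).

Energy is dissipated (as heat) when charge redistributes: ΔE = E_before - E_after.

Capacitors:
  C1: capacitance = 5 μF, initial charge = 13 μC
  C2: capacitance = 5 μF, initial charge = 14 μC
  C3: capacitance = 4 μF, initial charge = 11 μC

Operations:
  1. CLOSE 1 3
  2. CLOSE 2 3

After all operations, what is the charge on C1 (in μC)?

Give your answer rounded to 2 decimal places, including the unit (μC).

Initial: C1(5μF, Q=13μC, V=2.60V), C2(5μF, Q=14μC, V=2.80V), C3(4μF, Q=11μC, V=2.75V)
Op 1: CLOSE 1-3: Q_total=24.00, C_total=9.00, V=2.67; Q1=13.33, Q3=10.67; dissipated=0.025
Op 2: CLOSE 2-3: Q_total=24.67, C_total=9.00, V=2.74; Q2=13.70, Q3=10.96; dissipated=0.020
Final charges: Q1=13.33, Q2=13.70, Q3=10.96

Answer: 13.33 μC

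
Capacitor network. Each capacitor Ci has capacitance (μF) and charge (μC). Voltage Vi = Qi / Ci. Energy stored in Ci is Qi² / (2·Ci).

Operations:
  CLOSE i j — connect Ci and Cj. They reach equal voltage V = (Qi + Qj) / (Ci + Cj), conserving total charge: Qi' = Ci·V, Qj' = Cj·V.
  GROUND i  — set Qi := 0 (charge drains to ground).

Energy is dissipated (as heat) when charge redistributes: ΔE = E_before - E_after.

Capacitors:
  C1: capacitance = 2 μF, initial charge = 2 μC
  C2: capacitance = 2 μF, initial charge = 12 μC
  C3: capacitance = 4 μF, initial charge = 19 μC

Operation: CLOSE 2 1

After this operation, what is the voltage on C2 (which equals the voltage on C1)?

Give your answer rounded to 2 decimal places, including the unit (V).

Initial: C1(2μF, Q=2μC, V=1.00V), C2(2μF, Q=12μC, V=6.00V), C3(4μF, Q=19μC, V=4.75V)
Op 1: CLOSE 2-1: Q_total=14.00, C_total=4.00, V=3.50; Q2=7.00, Q1=7.00; dissipated=12.500

Answer: 3.50 V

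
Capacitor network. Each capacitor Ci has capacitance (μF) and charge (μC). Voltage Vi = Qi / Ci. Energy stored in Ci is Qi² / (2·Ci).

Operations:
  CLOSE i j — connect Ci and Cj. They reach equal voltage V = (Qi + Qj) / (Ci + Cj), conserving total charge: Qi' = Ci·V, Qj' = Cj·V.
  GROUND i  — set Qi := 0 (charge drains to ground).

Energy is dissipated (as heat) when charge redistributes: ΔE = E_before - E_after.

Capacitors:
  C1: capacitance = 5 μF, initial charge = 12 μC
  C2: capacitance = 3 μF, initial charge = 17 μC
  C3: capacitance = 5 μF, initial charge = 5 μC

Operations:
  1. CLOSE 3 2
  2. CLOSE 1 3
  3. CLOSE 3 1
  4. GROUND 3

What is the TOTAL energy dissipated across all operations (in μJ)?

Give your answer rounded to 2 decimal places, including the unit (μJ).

Answer: 37.15 μJ

Derivation:
Initial: C1(5μF, Q=12μC, V=2.40V), C2(3μF, Q=17μC, V=5.67V), C3(5μF, Q=5μC, V=1.00V)
Op 1: CLOSE 3-2: Q_total=22.00, C_total=8.00, V=2.75; Q3=13.75, Q2=8.25; dissipated=20.417
Op 2: CLOSE 1-3: Q_total=25.75, C_total=10.00, V=2.58; Q1=12.88, Q3=12.88; dissipated=0.153
Op 3: CLOSE 3-1: Q_total=25.75, C_total=10.00, V=2.58; Q3=12.88, Q1=12.88; dissipated=0.000
Op 4: GROUND 3: Q3=0; energy lost=16.577
Total dissipated: 37.146 μJ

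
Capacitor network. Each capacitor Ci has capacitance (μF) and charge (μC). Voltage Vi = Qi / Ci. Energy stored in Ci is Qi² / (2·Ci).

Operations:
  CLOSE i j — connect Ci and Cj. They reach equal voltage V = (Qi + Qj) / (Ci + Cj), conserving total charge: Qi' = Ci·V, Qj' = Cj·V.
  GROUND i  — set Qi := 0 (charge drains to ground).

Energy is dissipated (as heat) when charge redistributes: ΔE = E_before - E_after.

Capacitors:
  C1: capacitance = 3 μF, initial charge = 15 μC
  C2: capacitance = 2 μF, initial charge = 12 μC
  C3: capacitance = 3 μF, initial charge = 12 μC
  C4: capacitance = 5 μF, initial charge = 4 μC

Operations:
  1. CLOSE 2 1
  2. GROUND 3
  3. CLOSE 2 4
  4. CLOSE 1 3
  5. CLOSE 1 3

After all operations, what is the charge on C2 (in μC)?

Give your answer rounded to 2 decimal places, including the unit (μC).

Answer: 4.23 μC

Derivation:
Initial: C1(3μF, Q=15μC, V=5.00V), C2(2μF, Q=12μC, V=6.00V), C3(3μF, Q=12μC, V=4.00V), C4(5μF, Q=4μC, V=0.80V)
Op 1: CLOSE 2-1: Q_total=27.00, C_total=5.00, V=5.40; Q2=10.80, Q1=16.20; dissipated=0.600
Op 2: GROUND 3: Q3=0; energy lost=24.000
Op 3: CLOSE 2-4: Q_total=14.80, C_total=7.00, V=2.11; Q2=4.23, Q4=10.57; dissipated=15.114
Op 4: CLOSE 1-3: Q_total=16.20, C_total=6.00, V=2.70; Q1=8.10, Q3=8.10; dissipated=21.870
Op 5: CLOSE 1-3: Q_total=16.20, C_total=6.00, V=2.70; Q1=8.10, Q3=8.10; dissipated=0.000
Final charges: Q1=8.10, Q2=4.23, Q3=8.10, Q4=10.57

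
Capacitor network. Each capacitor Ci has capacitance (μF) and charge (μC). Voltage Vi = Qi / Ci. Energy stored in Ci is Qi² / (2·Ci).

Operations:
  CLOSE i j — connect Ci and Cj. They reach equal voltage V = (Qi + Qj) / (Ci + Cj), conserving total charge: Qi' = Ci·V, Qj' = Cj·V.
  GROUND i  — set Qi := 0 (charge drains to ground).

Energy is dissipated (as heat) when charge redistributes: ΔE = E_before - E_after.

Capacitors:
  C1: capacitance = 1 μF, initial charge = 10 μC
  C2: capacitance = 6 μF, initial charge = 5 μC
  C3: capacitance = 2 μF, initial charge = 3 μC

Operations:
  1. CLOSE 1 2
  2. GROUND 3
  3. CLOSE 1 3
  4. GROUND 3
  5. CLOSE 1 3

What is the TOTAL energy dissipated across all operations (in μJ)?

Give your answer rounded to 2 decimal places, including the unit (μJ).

Initial: C1(1μF, Q=10μC, V=10.00V), C2(6μF, Q=5μC, V=0.83V), C3(2μF, Q=3μC, V=1.50V)
Op 1: CLOSE 1-2: Q_total=15.00, C_total=7.00, V=2.14; Q1=2.14, Q2=12.86; dissipated=36.012
Op 2: GROUND 3: Q3=0; energy lost=2.250
Op 3: CLOSE 1-3: Q_total=2.14, C_total=3.00, V=0.71; Q1=0.71, Q3=1.43; dissipated=1.531
Op 4: GROUND 3: Q3=0; energy lost=0.510
Op 5: CLOSE 1-3: Q_total=0.71, C_total=3.00, V=0.24; Q1=0.24, Q3=0.48; dissipated=0.170
Total dissipated: 40.473 μJ

Answer: 40.47 μJ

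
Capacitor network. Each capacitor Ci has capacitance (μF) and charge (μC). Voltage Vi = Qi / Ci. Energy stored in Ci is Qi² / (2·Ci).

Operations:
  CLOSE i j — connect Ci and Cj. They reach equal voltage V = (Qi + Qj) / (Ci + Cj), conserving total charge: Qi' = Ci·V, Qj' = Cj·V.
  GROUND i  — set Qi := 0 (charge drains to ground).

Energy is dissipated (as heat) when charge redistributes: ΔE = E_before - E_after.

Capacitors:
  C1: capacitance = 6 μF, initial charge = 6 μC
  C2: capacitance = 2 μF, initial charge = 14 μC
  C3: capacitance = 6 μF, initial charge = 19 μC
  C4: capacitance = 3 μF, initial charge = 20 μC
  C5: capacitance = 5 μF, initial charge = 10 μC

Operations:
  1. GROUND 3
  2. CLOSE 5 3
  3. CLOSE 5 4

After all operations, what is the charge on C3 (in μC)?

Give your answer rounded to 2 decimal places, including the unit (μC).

Answer: 5.45 μC

Derivation:
Initial: C1(6μF, Q=6μC, V=1.00V), C2(2μF, Q=14μC, V=7.00V), C3(6μF, Q=19μC, V=3.17V), C4(3μF, Q=20μC, V=6.67V), C5(5μF, Q=10μC, V=2.00V)
Op 1: GROUND 3: Q3=0; energy lost=30.083
Op 2: CLOSE 5-3: Q_total=10.00, C_total=11.00, V=0.91; Q5=4.55, Q3=5.45; dissipated=5.455
Op 3: CLOSE 5-4: Q_total=24.55, C_total=8.00, V=3.07; Q5=15.34, Q4=9.20; dissipated=31.078
Final charges: Q1=6.00, Q2=14.00, Q3=5.45, Q4=9.20, Q5=15.34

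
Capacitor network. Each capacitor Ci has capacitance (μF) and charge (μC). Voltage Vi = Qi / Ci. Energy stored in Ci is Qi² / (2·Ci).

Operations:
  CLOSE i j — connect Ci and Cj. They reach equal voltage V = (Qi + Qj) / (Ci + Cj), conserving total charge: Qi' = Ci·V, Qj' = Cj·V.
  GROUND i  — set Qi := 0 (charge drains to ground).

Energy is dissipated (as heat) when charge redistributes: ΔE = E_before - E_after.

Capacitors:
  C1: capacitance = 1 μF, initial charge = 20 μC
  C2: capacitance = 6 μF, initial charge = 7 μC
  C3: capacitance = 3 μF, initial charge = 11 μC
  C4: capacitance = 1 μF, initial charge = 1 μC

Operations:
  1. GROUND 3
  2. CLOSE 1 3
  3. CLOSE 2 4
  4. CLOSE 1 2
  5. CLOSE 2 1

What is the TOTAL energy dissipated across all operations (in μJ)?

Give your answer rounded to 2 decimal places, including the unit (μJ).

Initial: C1(1μF, Q=20μC, V=20.00V), C2(6μF, Q=7μC, V=1.17V), C3(3μF, Q=11μC, V=3.67V), C4(1μF, Q=1μC, V=1.00V)
Op 1: GROUND 3: Q3=0; energy lost=20.167
Op 2: CLOSE 1-3: Q_total=20.00, C_total=4.00, V=5.00; Q1=5.00, Q3=15.00; dissipated=150.000
Op 3: CLOSE 2-4: Q_total=8.00, C_total=7.00, V=1.14; Q2=6.86, Q4=1.14; dissipated=0.012
Op 4: CLOSE 1-2: Q_total=11.86, C_total=7.00, V=1.69; Q1=1.69, Q2=10.16; dissipated=6.376
Op 5: CLOSE 2-1: Q_total=11.86, C_total=7.00, V=1.69; Q2=10.16, Q1=1.69; dissipated=0.000
Total dissipated: 176.555 μJ

Answer: 176.55 μJ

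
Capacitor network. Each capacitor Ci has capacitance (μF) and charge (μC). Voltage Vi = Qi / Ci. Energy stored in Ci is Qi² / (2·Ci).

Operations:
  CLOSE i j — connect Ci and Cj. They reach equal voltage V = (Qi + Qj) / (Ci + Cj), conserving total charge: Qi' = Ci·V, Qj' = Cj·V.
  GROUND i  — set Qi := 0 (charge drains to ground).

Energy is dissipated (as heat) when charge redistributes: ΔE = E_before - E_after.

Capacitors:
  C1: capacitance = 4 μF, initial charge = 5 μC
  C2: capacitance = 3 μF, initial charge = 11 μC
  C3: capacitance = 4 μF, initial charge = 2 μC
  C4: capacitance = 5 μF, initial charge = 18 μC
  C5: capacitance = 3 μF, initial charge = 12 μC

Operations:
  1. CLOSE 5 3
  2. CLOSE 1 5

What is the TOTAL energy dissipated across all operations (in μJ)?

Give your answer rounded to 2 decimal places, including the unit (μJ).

Answer: 10.98 μJ

Derivation:
Initial: C1(4μF, Q=5μC, V=1.25V), C2(3μF, Q=11μC, V=3.67V), C3(4μF, Q=2μC, V=0.50V), C4(5μF, Q=18μC, V=3.60V), C5(3μF, Q=12μC, V=4.00V)
Op 1: CLOSE 5-3: Q_total=14.00, C_total=7.00, V=2.00; Q5=6.00, Q3=8.00; dissipated=10.500
Op 2: CLOSE 1-5: Q_total=11.00, C_total=7.00, V=1.57; Q1=6.29, Q5=4.71; dissipated=0.482
Total dissipated: 10.982 μJ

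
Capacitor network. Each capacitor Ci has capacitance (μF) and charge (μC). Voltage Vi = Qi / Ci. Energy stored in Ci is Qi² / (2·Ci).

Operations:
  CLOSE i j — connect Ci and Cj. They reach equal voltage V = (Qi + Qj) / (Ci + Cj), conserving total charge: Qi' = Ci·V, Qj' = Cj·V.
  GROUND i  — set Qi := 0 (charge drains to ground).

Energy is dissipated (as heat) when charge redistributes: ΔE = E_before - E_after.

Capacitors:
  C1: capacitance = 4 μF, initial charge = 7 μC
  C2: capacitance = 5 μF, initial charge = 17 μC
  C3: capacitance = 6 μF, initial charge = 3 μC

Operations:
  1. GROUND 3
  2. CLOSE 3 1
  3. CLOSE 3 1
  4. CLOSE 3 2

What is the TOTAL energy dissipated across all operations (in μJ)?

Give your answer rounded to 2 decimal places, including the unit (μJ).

Initial: C1(4μF, Q=7μC, V=1.75V), C2(5μF, Q=17μC, V=3.40V), C3(6μF, Q=3μC, V=0.50V)
Op 1: GROUND 3: Q3=0; energy lost=0.750
Op 2: CLOSE 3-1: Q_total=7.00, C_total=10.00, V=0.70; Q3=4.20, Q1=2.80; dissipated=3.675
Op 3: CLOSE 3-1: Q_total=7.00, C_total=10.00, V=0.70; Q3=4.20, Q1=2.80; dissipated=0.000
Op 4: CLOSE 3-2: Q_total=21.20, C_total=11.00, V=1.93; Q3=11.56, Q2=9.64; dissipated=9.941
Total dissipated: 14.366 μJ

Answer: 14.37 μJ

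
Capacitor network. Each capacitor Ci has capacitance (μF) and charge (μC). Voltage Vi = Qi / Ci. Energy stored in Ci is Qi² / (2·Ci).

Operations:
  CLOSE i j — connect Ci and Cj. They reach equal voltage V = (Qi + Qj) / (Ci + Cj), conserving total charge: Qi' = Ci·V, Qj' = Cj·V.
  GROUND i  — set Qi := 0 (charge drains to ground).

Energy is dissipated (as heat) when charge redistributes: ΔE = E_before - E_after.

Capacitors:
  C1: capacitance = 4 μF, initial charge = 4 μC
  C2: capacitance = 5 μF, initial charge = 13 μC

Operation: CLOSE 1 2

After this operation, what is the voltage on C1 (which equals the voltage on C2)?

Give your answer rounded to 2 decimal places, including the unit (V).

Answer: 1.89 V

Derivation:
Initial: C1(4μF, Q=4μC, V=1.00V), C2(5μF, Q=13μC, V=2.60V)
Op 1: CLOSE 1-2: Q_total=17.00, C_total=9.00, V=1.89; Q1=7.56, Q2=9.44; dissipated=2.844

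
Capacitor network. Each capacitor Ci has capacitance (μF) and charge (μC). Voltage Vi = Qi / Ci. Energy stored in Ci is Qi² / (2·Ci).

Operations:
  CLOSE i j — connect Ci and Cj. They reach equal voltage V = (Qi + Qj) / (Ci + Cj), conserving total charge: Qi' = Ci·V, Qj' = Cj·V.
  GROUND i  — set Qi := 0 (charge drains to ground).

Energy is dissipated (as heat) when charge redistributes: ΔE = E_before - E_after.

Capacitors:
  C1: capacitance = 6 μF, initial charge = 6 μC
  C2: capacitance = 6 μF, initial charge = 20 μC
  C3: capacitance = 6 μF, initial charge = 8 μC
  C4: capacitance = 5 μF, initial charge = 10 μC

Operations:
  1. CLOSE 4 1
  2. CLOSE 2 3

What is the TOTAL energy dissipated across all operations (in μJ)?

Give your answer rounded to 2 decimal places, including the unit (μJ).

Answer: 7.36 μJ

Derivation:
Initial: C1(6μF, Q=6μC, V=1.00V), C2(6μF, Q=20μC, V=3.33V), C3(6μF, Q=8μC, V=1.33V), C4(5μF, Q=10μC, V=2.00V)
Op 1: CLOSE 4-1: Q_total=16.00, C_total=11.00, V=1.45; Q4=7.27, Q1=8.73; dissipated=1.364
Op 2: CLOSE 2-3: Q_total=28.00, C_total=12.00, V=2.33; Q2=14.00, Q3=14.00; dissipated=6.000
Total dissipated: 7.364 μJ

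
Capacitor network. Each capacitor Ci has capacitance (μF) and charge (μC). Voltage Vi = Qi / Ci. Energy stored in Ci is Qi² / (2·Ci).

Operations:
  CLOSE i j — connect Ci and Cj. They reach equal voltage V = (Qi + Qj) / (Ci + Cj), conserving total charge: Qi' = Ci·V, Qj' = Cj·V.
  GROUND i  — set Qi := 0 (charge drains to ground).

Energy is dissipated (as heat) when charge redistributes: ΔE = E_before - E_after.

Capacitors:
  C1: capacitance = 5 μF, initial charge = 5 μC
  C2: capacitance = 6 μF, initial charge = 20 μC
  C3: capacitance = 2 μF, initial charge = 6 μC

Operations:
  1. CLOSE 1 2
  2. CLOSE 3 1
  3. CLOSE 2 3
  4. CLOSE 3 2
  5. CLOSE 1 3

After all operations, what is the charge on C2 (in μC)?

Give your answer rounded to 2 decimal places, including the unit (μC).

Initial: C1(5μF, Q=5μC, V=1.00V), C2(6μF, Q=20μC, V=3.33V), C3(2μF, Q=6μC, V=3.00V)
Op 1: CLOSE 1-2: Q_total=25.00, C_total=11.00, V=2.27; Q1=11.36, Q2=13.64; dissipated=7.424
Op 2: CLOSE 3-1: Q_total=17.36, C_total=7.00, V=2.48; Q3=4.96, Q1=12.40; dissipated=0.378
Op 3: CLOSE 2-3: Q_total=18.60, C_total=8.00, V=2.32; Q2=13.95, Q3=4.65; dissipated=0.032
Op 4: CLOSE 3-2: Q_total=18.60, C_total=8.00, V=2.32; Q3=4.65, Q2=13.95; dissipated=0.000
Op 5: CLOSE 1-3: Q_total=17.05, C_total=7.00, V=2.44; Q1=12.18, Q3=4.87; dissipated=0.017
Final charges: Q1=12.18, Q2=13.95, Q3=4.87

Answer: 13.95 μC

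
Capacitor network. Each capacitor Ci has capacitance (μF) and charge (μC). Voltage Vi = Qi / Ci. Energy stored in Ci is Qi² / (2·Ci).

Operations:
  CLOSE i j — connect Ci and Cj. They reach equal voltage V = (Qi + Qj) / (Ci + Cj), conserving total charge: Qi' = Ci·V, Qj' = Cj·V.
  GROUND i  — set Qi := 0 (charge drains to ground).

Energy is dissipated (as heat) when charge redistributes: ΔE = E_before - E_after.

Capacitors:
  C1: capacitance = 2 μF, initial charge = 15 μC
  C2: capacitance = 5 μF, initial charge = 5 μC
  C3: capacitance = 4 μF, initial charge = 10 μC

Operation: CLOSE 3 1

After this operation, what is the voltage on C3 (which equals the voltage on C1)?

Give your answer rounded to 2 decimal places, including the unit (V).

Initial: C1(2μF, Q=15μC, V=7.50V), C2(5μF, Q=5μC, V=1.00V), C3(4μF, Q=10μC, V=2.50V)
Op 1: CLOSE 3-1: Q_total=25.00, C_total=6.00, V=4.17; Q3=16.67, Q1=8.33; dissipated=16.667

Answer: 4.17 V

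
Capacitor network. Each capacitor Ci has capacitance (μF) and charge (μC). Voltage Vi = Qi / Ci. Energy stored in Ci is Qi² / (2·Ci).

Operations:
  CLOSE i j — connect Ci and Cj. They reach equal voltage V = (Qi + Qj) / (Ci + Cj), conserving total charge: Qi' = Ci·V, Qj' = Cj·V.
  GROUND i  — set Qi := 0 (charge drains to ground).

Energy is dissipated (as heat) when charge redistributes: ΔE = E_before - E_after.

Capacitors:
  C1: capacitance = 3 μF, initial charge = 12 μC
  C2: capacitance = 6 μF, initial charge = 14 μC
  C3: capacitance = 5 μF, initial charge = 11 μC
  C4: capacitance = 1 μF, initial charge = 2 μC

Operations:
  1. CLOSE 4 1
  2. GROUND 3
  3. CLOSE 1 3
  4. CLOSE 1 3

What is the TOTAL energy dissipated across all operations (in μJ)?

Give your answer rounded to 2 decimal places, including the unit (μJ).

Answer: 25.08 μJ

Derivation:
Initial: C1(3μF, Q=12μC, V=4.00V), C2(6μF, Q=14μC, V=2.33V), C3(5μF, Q=11μC, V=2.20V), C4(1μF, Q=2μC, V=2.00V)
Op 1: CLOSE 4-1: Q_total=14.00, C_total=4.00, V=3.50; Q4=3.50, Q1=10.50; dissipated=1.500
Op 2: GROUND 3: Q3=0; energy lost=12.100
Op 3: CLOSE 1-3: Q_total=10.50, C_total=8.00, V=1.31; Q1=3.94, Q3=6.56; dissipated=11.484
Op 4: CLOSE 1-3: Q_total=10.50, C_total=8.00, V=1.31; Q1=3.94, Q3=6.56; dissipated=0.000
Total dissipated: 25.084 μJ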